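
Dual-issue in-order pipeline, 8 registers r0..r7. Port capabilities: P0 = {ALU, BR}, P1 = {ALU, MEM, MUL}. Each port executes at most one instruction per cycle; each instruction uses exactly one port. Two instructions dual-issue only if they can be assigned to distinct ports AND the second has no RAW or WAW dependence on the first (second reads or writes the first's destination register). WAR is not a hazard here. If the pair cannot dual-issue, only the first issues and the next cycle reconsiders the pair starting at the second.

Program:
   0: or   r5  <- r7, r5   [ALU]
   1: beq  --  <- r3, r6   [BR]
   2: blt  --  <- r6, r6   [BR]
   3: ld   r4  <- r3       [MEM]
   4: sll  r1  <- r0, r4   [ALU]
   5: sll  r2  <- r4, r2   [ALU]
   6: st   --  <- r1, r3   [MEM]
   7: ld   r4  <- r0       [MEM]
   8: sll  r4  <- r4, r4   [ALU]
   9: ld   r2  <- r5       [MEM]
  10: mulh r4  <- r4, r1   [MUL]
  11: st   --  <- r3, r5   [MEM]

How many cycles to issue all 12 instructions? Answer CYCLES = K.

t=0 i0+i1:or.ALU/beq.BR ; 2-wide
t=1 i2+i3:blt.BR/ld.MEM ; 2-wide
t=2 i4+i5:sll.ALU/sll.ALU ; 2-wide
t=3 i6:st.MEM ; no-port MEM/MEM
t=4 i7:ld.MEM ; RAW+WAW r4
t=5 i8+i9:sll.ALU/ld.MEM ; 2-wide
t=6 i10:mulh.MUL ; no-port MUL/MEM
t=7 i11:st.MEM ; tail

CYCLES = 8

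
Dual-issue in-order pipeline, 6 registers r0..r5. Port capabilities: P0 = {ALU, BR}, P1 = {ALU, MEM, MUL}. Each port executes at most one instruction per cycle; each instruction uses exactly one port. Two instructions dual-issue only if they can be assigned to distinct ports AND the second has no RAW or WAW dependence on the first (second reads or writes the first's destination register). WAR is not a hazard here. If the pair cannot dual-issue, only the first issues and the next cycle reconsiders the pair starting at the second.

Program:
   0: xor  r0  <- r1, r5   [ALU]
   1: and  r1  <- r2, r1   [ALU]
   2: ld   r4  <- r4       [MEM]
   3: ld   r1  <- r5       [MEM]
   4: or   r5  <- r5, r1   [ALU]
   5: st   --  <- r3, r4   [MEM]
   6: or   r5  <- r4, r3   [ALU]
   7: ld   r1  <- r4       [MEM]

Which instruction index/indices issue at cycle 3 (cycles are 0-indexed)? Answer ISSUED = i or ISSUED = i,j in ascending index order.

t=0 i0&i1:xor.ALU;and.ALU ; 2-wide
t=1 i2:ld.MEM ; no-port MEM/MEM
t=2 i3:ld.MEM ; RAW r1
t=3 i4&i5:or.ALU;st.MEM ; 2-wide
t=4 i6&i7:or.ALU;ld.MEM ; 2-wide

ISSUED = 4,5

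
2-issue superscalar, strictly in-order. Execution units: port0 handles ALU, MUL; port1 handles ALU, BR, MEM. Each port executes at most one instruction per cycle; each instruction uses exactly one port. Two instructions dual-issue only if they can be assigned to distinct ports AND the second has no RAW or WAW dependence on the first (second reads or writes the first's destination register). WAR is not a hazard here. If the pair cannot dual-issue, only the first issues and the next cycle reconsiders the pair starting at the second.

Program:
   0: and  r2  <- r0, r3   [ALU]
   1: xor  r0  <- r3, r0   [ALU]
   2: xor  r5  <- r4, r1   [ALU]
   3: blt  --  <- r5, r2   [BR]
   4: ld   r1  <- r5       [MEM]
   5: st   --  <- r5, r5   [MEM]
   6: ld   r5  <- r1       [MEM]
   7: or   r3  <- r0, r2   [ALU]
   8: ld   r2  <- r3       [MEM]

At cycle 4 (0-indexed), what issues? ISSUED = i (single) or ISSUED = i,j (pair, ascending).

ISSUED = 5

#0 head=0: and.ALU+xor.ALU i0,i1 2-wide
#1 head=2: xor.ALU i2 RAW r5
#2 head=3: blt.BR i3 no-port BR/MEM
#3 head=4: ld.MEM i4 no-port MEM/MEM
#4 head=5: st.MEM i5 no-port MEM/MEM
#5 head=6: ld.MEM+or.ALU i6,i7 2-wide
#6 head=8: ld.MEM i8 tail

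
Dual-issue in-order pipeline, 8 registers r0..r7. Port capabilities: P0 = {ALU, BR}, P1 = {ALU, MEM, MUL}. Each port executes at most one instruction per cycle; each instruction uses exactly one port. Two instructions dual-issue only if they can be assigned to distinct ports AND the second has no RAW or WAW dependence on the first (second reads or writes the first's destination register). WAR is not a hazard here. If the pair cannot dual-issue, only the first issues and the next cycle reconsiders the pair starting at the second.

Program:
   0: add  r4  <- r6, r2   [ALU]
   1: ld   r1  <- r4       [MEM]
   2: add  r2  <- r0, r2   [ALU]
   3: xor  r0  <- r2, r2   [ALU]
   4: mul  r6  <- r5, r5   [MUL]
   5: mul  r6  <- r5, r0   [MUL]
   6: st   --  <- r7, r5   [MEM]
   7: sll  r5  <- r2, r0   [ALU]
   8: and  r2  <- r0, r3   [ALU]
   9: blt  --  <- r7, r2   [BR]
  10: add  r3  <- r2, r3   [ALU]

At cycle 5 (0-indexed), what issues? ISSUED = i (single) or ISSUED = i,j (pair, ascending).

ISSUED = 8

#0 head=0: add.ALU i0 RAW r4
#1 head=1: ld.MEM add.ALU i1+i2 pair
#2 head=3: xor.ALU mul.MUL i3+i4 pair
#3 head=5: mul.MUL i5 no-port MUL/MEM
#4 head=6: st.MEM sll.ALU i6+i7 pair
#5 head=8: and.ALU i8 RAW r2
#6 head=9: blt.BR add.ALU i9+i10 pair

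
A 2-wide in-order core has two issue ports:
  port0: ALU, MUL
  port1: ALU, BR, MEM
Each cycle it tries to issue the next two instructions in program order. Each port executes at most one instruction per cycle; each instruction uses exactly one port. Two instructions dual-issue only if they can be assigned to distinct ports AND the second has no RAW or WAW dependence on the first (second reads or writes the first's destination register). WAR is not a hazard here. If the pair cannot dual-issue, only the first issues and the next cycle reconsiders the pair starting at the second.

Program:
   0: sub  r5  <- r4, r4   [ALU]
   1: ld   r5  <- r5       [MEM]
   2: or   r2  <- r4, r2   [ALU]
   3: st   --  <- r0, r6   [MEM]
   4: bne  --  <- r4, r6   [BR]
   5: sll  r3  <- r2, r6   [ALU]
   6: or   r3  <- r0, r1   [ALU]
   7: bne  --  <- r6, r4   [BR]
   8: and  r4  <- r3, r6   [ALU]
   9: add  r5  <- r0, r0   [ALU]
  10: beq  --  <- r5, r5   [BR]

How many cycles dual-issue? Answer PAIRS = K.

PAIRS = 4

#0 head=0: sub.ALU i0 RAW+WAW r5
#1 head=1: ld.MEM+or.ALU i1/i2 dual
#2 head=3: st.MEM i3 no-port MEM/BR
#3 head=4: bne.BR+sll.ALU i4/i5 dual
#4 head=6: or.ALU+bne.BR i6/i7 dual
#5 head=8: and.ALU+add.ALU i8/i9 dual
#6 head=10: beq.BR i10 tail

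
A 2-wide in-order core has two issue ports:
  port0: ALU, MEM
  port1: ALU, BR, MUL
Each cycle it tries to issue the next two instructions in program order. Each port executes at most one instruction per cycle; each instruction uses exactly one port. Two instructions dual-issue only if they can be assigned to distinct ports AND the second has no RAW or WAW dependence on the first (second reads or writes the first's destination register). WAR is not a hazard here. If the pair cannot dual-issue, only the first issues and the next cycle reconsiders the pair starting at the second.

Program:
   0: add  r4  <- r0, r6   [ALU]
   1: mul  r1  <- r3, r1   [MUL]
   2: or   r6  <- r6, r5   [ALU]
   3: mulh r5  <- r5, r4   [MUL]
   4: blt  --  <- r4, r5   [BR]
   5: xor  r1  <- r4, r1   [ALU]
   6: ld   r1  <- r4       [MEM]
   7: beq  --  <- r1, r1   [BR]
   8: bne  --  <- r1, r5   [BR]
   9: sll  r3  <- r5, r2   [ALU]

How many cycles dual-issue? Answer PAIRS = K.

[0] i0+i1  add.ALU/mul.MUL  -- dual
[1] i2+i3  or.ALU/mulh.MUL  -- dual
[2] i4+i5  blt.BR/xor.ALU  -- dual
[3] i6  ld.MEM  -- RAW r1
[4] i7  beq.BR  -- no-port BR/BR
[5] i8+i9  bne.BR/sll.ALU  -- dual

PAIRS = 4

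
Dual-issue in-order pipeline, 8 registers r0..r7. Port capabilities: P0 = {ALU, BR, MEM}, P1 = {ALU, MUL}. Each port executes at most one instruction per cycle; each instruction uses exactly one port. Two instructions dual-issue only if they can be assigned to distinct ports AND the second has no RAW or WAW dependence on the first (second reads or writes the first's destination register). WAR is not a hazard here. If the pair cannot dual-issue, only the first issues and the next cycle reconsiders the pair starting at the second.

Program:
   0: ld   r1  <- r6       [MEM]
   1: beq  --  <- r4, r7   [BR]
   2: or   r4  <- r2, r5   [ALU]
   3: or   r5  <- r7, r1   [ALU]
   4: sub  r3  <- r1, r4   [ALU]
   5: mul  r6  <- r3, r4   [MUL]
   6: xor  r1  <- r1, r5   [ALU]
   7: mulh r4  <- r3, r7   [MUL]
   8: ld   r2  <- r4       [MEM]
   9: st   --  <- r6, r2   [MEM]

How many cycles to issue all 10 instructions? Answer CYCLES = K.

  cy0 -> i0 (ld.MEM) no-port MEM/BR
  cy1 -> i1/i2 (beq.BR/or.ALU) 2-wide
  cy2 -> i3/i4 (or.ALU/sub.ALU) 2-wide
  cy3 -> i5/i6 (mul.MUL/xor.ALU) 2-wide
  cy4 -> i7 (mulh.MUL) RAW r4
  cy5 -> i8 (ld.MEM) no-port MEM/MEM
  cy6 -> i9 (st.MEM) tail

CYCLES = 7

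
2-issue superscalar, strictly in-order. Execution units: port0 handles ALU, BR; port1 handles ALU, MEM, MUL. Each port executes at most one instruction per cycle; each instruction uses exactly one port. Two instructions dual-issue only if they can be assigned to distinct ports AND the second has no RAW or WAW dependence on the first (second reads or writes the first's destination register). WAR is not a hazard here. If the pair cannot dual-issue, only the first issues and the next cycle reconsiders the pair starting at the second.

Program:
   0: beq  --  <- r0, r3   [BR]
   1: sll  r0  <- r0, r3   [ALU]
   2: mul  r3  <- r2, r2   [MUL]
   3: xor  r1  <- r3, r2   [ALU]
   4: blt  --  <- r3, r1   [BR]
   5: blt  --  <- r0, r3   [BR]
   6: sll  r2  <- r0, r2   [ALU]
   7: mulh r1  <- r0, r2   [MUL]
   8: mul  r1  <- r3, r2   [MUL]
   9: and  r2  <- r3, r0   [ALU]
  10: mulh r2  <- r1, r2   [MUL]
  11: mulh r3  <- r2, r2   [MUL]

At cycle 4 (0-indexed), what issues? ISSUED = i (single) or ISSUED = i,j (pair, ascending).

ISSUED = 5,6

  cy0 -> i0+i1 (beq.BR+sll.ALU) 2-wide
  cy1 -> i2 (mul.MUL) RAW r3
  cy2 -> i3 (xor.ALU) RAW r1
  cy3 -> i4 (blt.BR) no-port BR/BR
  cy4 -> i5+i6 (blt.BR+sll.ALU) 2-wide
  cy5 -> i7 (mulh.MUL) no-port MUL/MUL
  cy6 -> i8+i9 (mul.MUL+and.ALU) 2-wide
  cy7 -> i10 (mulh.MUL) no-port MUL/MUL
  cy8 -> i11 (mulh.MUL) tail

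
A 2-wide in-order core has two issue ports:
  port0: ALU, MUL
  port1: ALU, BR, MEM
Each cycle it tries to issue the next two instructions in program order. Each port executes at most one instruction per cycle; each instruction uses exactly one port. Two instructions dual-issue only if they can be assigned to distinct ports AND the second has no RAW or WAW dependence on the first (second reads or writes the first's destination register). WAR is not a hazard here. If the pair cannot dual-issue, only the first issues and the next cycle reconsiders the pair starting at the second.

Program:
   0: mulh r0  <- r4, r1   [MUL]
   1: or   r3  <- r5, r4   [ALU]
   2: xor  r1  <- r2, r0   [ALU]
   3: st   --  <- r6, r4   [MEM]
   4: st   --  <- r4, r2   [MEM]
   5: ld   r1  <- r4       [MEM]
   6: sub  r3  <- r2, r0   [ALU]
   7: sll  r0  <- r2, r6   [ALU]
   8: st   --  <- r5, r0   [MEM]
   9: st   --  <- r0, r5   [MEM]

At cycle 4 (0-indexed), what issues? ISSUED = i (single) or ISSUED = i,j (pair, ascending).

0. mulh;or @i0,i1  | 2-wide
1. xor;st @i2,i3  | 2-wide
2. st @i4  | no-port MEM/MEM
3. ld;sub @i5,i6  | 2-wide
4. sll @i7  | RAW r0
5. st @i8  | no-port MEM/MEM
6. st @i9  | tail

ISSUED = 7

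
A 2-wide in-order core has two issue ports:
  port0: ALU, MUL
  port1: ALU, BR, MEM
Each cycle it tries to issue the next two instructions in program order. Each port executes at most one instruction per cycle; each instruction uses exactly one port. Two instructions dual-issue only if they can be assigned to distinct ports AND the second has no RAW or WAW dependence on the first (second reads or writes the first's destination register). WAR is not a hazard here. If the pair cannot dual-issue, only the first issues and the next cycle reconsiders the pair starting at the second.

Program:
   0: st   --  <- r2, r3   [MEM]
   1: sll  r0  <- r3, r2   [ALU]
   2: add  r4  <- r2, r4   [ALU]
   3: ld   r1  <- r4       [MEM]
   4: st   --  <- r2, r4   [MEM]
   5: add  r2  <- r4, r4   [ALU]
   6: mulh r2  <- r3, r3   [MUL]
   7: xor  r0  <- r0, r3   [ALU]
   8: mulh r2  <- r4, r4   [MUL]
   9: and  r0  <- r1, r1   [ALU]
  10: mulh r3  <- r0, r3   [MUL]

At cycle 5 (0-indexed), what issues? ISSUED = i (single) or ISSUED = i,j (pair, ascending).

ISSUED = 8,9

0. st.MEM+sll.ALU @i0/i1  | pair
1. add.ALU @i2  | RAW r4
2. ld.MEM @i3  | no-port MEM/MEM
3. st.MEM+add.ALU @i4/i5  | pair
4. mulh.MUL+xor.ALU @i6/i7  | pair
5. mulh.MUL+and.ALU @i8/i9  | pair
6. mulh.MUL @i10  | tail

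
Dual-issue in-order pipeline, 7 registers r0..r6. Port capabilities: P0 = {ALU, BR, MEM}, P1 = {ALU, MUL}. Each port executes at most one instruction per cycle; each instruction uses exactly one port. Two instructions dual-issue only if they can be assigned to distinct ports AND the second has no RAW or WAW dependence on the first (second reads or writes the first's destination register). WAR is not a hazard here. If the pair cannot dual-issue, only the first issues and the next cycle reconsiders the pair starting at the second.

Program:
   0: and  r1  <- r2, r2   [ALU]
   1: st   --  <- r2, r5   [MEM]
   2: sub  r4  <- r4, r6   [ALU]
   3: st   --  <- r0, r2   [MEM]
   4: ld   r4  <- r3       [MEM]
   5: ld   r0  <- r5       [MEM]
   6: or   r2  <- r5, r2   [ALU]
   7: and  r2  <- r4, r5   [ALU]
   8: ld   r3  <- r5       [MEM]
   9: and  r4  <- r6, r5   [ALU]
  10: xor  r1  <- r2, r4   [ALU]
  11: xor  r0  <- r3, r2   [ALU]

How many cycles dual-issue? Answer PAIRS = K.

#0 head=0: and.ALU/st.MEM i0,i1 2-wide
#1 head=2: sub.ALU/st.MEM i2,i3 2-wide
#2 head=4: ld.MEM i4 no-port MEM/MEM
#3 head=5: ld.MEM/or.ALU i5,i6 2-wide
#4 head=7: and.ALU/ld.MEM i7,i8 2-wide
#5 head=9: and.ALU i9 RAW r4
#6 head=10: xor.ALU/xor.ALU i10,i11 2-wide

PAIRS = 5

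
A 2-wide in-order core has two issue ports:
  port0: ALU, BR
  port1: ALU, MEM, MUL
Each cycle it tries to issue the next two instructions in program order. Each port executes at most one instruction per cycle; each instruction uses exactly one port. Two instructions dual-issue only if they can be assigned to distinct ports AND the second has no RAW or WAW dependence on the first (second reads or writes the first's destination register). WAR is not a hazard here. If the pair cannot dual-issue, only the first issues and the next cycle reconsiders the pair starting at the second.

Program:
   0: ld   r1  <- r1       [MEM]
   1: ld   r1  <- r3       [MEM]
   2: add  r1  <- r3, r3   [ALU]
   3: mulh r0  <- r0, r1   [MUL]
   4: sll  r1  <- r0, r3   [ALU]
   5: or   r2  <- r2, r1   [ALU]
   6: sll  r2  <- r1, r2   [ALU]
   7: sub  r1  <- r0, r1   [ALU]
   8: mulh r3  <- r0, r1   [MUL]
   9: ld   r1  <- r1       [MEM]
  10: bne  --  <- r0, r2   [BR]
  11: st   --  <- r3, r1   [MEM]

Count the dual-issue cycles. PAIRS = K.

PAIRS = 2

  cy0 -> i0 (ld) no-port MEM/MEM
  cy1 -> i1 (ld) WAW r1
  cy2 -> i2 (add) RAW r1
  cy3 -> i3 (mulh) RAW r0
  cy4 -> i4 (sll) RAW r1
  cy5 -> i5 (or) RAW+WAW r2
  cy6 -> i6&i7 (sll sub) pair
  cy7 -> i8 (mulh) no-port MUL/MEM
  cy8 -> i9&i10 (ld bne) pair
  cy9 -> i11 (st) tail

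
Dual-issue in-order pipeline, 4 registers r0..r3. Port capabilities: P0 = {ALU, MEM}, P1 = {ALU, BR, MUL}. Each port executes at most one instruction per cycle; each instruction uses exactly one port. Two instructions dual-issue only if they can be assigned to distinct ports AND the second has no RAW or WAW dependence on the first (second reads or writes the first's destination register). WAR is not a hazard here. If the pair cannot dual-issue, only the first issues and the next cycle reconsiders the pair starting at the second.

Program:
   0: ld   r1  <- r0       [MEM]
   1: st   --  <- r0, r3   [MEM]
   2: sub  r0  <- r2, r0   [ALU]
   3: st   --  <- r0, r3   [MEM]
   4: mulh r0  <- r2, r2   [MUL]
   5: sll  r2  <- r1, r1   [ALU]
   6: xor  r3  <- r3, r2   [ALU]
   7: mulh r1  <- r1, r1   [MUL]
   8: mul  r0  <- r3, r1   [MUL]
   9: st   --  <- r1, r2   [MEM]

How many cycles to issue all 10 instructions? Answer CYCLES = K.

[0] i0  ld  -- no-port MEM/MEM
[1] i1+i2  st sub  -- pair
[2] i3+i4  st mulh  -- pair
[3] i5  sll  -- RAW r2
[4] i6+i7  xor mulh  -- pair
[5] i8+i9  mul st  -- pair

CYCLES = 6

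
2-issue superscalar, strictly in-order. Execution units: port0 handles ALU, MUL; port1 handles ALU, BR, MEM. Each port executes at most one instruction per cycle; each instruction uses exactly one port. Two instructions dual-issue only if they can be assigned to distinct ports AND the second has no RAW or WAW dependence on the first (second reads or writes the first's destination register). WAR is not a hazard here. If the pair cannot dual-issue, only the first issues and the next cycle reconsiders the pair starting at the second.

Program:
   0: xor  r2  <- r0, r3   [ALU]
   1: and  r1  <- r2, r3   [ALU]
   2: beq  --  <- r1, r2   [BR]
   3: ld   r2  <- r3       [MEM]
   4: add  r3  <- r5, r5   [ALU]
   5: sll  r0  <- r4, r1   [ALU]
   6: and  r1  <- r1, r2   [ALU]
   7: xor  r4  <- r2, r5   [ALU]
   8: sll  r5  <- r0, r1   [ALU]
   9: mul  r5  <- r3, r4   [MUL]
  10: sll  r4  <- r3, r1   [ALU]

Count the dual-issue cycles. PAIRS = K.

[0] i0  xor.ALU  -- RAW r2
[1] i1  and.ALU  -- RAW r1
[2] i2  beq.BR  -- no-port BR/MEM
[3] i3&i4  ld.MEM add.ALU  -- 2-wide
[4] i5&i6  sll.ALU and.ALU  -- 2-wide
[5] i7&i8  xor.ALU sll.ALU  -- 2-wide
[6] i9&i10  mul.MUL sll.ALU  -- 2-wide

PAIRS = 4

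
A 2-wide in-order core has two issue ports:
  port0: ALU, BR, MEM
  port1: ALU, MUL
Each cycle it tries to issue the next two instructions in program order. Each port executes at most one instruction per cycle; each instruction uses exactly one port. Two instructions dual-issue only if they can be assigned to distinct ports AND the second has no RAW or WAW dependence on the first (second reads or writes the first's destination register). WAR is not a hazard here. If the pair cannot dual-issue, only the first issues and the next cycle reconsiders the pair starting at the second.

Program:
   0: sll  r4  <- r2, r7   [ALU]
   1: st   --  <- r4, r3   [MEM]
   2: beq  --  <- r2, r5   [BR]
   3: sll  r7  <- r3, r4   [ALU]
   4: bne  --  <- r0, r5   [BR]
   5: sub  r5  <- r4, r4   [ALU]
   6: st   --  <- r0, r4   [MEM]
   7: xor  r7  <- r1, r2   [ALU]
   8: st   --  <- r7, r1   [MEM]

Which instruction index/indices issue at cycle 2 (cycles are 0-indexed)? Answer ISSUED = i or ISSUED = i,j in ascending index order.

#0 head=0: sll i0 RAW r4
#1 head=1: st i1 no-port MEM/BR
#2 head=2: beq/sll i2/i3 pair
#3 head=4: bne/sub i4/i5 pair
#4 head=6: st/xor i6/i7 pair
#5 head=8: st i8 tail

ISSUED = 2,3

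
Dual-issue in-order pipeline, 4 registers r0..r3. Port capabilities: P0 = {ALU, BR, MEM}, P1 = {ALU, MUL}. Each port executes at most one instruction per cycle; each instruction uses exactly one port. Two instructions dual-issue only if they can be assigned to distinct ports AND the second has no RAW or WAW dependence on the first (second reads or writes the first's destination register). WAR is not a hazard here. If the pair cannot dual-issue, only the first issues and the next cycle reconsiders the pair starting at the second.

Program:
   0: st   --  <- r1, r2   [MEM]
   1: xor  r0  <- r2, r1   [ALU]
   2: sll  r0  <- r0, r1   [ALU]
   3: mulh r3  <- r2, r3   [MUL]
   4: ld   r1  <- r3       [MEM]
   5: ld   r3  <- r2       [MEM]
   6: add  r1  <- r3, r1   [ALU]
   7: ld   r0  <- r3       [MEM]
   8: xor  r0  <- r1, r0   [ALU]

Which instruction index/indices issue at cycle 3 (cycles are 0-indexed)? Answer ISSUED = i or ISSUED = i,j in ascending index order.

t=0 i0,i1:st.MEM xor.ALU ; 2-wide
t=1 i2,i3:sll.ALU mulh.MUL ; 2-wide
t=2 i4:ld.MEM ; no-port MEM/MEM
t=3 i5:ld.MEM ; RAW r3
t=4 i6,i7:add.ALU ld.MEM ; 2-wide
t=5 i8:xor.ALU ; tail

ISSUED = 5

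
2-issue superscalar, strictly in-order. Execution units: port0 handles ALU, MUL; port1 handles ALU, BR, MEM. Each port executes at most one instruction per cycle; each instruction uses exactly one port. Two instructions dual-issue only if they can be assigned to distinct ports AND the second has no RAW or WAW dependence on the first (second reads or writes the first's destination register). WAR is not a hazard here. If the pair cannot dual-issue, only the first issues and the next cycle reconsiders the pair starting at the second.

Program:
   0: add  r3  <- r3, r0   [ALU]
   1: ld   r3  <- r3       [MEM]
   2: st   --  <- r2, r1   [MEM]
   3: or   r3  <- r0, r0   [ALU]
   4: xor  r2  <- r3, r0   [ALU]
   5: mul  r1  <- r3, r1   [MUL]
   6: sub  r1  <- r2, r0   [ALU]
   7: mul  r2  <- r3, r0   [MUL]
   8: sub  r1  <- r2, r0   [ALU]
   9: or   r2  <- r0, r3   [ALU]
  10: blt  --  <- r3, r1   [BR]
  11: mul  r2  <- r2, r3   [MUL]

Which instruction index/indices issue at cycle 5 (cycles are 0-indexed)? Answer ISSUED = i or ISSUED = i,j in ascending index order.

ISSUED = 8,9

0. add.ALU @i0  | RAW+WAW r3
1. ld.MEM @i1  | no-port MEM/MEM
2. st.MEM/or.ALU @i2,i3  | dual
3. xor.ALU/mul.MUL @i4,i5  | dual
4. sub.ALU/mul.MUL @i6,i7  | dual
5. sub.ALU/or.ALU @i8,i9  | dual
6. blt.BR/mul.MUL @i10,i11  | dual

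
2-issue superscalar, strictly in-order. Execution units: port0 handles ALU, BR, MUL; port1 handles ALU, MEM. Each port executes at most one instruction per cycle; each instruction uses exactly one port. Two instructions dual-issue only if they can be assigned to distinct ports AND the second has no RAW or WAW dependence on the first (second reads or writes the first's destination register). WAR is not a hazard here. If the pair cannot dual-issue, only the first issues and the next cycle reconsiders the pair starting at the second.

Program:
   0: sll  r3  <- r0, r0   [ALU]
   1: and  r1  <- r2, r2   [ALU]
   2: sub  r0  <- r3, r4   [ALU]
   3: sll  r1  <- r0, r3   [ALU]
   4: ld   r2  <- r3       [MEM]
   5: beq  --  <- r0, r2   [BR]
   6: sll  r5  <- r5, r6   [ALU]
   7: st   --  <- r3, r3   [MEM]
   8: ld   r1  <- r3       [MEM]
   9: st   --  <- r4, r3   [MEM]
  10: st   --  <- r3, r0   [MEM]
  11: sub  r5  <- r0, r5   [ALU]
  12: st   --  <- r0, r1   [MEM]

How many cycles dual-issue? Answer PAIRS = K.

c0: i0,i1 sll.ALU;and.ALU  pair
c1: i2 sub.ALU  RAW r0
c2: i3,i4 sll.ALU;ld.MEM  pair
c3: i5,i6 beq.BR;sll.ALU  pair
c4: i7 st.MEM  no-port MEM/MEM
c5: i8 ld.MEM  no-port MEM/MEM
c6: i9 st.MEM  no-port MEM/MEM
c7: i10,i11 st.MEM;sub.ALU  pair
c8: i12 st.MEM  tail

PAIRS = 4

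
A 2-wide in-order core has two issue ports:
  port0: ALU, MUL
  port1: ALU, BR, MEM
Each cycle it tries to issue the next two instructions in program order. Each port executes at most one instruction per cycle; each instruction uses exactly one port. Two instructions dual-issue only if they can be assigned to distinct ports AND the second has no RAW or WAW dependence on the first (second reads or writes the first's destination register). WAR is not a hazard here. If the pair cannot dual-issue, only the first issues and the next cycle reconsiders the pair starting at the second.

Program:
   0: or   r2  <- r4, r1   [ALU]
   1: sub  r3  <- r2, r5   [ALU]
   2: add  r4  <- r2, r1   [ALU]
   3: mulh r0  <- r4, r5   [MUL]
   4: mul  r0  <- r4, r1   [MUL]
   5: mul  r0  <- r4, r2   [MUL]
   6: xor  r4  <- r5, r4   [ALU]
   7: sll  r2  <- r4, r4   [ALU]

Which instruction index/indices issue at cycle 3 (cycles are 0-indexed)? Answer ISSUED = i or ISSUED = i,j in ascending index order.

ISSUED = 4

  cy0 -> i0 (or) RAW r2
  cy1 -> i1,i2 (sub;add) pair
  cy2 -> i3 (mulh) no-port MUL/MUL
  cy3 -> i4 (mul) no-port MUL/MUL
  cy4 -> i5,i6 (mul;xor) pair
  cy5 -> i7 (sll) tail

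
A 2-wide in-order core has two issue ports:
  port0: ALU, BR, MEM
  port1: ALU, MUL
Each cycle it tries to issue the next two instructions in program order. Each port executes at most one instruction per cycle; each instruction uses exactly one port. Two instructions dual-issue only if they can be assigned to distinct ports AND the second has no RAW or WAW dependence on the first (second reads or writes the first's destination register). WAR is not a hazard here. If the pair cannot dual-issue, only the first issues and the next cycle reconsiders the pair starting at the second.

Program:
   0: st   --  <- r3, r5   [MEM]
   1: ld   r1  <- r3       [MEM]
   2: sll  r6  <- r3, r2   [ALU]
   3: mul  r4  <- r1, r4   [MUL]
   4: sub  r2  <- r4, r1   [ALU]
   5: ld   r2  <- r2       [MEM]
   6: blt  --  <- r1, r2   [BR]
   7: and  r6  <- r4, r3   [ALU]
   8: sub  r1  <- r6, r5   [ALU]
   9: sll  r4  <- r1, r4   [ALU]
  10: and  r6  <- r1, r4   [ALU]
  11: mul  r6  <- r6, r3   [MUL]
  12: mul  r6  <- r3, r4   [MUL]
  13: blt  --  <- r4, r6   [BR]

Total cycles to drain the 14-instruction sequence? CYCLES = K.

#0 head=0: st i0 no-port MEM/MEM
#1 head=1: ld sll i1+i2 dual
#2 head=3: mul i3 RAW r4
#3 head=4: sub i4 RAW+WAW r2
#4 head=5: ld i5 no-port MEM/BR
#5 head=6: blt and i6+i7 dual
#6 head=8: sub i8 RAW r1
#7 head=9: sll i9 RAW r4
#8 head=10: and i10 RAW+WAW r6
#9 head=11: mul i11 no-port MUL/MUL
#10 head=12: mul i12 RAW r6
#11 head=13: blt i13 tail

CYCLES = 12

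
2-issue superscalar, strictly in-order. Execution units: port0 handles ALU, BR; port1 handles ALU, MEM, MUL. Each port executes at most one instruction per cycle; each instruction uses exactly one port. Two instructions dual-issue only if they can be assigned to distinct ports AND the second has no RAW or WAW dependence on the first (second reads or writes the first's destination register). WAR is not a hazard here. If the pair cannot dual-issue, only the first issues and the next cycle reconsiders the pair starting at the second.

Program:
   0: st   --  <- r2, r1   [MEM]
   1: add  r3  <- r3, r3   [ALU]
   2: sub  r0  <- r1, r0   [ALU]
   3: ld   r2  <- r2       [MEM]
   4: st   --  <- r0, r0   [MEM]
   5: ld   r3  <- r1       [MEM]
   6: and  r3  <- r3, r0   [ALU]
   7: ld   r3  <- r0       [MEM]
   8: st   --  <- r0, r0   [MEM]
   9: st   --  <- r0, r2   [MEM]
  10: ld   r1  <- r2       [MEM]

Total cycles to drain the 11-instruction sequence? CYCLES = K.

CYCLES = 9

t=0 i0+i1:st;add ; dual
t=1 i2+i3:sub;ld ; dual
t=2 i4:st ; no-port MEM/MEM
t=3 i5:ld ; RAW+WAW r3
t=4 i6:and ; WAW r3
t=5 i7:ld ; no-port MEM/MEM
t=6 i8:st ; no-port MEM/MEM
t=7 i9:st ; no-port MEM/MEM
t=8 i10:ld ; tail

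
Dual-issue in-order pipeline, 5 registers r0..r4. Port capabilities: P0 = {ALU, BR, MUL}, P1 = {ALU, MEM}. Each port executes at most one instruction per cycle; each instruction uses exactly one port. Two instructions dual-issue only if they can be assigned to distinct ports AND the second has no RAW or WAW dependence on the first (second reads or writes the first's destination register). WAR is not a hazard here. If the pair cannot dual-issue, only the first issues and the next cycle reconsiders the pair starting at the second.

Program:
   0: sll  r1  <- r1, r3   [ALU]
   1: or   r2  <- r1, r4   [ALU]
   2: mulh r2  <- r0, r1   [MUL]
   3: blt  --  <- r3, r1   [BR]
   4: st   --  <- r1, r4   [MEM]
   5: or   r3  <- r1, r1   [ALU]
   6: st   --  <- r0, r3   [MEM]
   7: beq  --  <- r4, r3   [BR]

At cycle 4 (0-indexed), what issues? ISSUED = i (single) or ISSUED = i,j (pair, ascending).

  cy0 -> i0 (sll) RAW r1
  cy1 -> i1 (or) WAW r2
  cy2 -> i2 (mulh) no-port MUL/BR
  cy3 -> i3+i4 (blt st) dual
  cy4 -> i5 (or) RAW r3
  cy5 -> i6+i7 (st beq) dual

ISSUED = 5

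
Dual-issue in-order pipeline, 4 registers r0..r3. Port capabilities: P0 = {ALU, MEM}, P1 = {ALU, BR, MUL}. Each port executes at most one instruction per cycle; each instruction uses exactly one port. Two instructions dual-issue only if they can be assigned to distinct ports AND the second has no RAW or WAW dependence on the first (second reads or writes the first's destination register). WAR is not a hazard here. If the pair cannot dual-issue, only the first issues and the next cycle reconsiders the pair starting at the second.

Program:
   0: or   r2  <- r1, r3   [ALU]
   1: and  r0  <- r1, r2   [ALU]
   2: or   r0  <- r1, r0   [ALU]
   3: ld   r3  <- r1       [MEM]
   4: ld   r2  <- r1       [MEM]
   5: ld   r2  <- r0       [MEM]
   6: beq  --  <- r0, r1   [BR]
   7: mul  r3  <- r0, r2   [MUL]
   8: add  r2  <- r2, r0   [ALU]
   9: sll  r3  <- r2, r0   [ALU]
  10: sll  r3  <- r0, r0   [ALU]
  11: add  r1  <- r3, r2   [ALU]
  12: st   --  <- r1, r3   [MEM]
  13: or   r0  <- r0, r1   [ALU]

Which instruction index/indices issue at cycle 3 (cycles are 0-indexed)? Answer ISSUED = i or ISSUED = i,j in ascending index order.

ISSUED = 4

0. or.ALU @i0  | RAW r2
1. and.ALU @i1  | RAW+WAW r0
2. or.ALU ld.MEM @i2&i3  | 2-wide
3. ld.MEM @i4  | no-port MEM/MEM
4. ld.MEM beq.BR @i5&i6  | 2-wide
5. mul.MUL add.ALU @i7&i8  | 2-wide
6. sll.ALU @i9  | WAW r3
7. sll.ALU @i10  | RAW r3
8. add.ALU @i11  | RAW r1
9. st.MEM or.ALU @i12&i13  | 2-wide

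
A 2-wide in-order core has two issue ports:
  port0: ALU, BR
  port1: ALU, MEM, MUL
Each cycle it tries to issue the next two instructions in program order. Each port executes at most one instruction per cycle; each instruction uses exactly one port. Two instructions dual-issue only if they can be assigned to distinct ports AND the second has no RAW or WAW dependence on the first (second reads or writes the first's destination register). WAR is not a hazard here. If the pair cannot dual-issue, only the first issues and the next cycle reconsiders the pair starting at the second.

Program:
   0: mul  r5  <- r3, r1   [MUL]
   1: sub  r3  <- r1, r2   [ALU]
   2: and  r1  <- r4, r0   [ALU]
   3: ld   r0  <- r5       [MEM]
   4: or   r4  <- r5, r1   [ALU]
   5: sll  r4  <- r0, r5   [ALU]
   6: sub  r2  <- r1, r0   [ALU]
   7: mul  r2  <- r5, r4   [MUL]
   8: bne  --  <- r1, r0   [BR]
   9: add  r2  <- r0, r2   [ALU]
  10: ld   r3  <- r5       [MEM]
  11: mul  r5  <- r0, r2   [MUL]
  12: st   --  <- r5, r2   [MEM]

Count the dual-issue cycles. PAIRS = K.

PAIRS = 5

c0: i0+i1 mul.MUL;sub.ALU  dual
c1: i2+i3 and.ALU;ld.MEM  dual
c2: i4 or.ALU  WAW r4
c3: i5+i6 sll.ALU;sub.ALU  dual
c4: i7+i8 mul.MUL;bne.BR  dual
c5: i9+i10 add.ALU;ld.MEM  dual
c6: i11 mul.MUL  no-port MUL/MEM
c7: i12 st.MEM  tail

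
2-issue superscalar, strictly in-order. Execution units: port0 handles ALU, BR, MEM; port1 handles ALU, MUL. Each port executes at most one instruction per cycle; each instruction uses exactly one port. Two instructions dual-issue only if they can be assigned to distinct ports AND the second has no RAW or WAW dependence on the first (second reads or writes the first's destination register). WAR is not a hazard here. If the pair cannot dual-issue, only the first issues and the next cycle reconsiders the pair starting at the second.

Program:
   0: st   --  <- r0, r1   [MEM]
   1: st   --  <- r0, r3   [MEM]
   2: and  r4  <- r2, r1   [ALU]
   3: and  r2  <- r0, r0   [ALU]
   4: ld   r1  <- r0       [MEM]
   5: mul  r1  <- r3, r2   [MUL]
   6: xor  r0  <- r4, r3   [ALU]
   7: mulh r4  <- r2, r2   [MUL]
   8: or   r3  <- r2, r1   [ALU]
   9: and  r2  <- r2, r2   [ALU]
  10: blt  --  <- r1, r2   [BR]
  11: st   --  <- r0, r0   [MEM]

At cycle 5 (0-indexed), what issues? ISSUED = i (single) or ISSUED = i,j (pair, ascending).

c0: i0 st.MEM  no-port MEM/MEM
c1: i1,i2 st.MEM/and.ALU  2-wide
c2: i3,i4 and.ALU/ld.MEM  2-wide
c3: i5,i6 mul.MUL/xor.ALU  2-wide
c4: i7,i8 mulh.MUL/or.ALU  2-wide
c5: i9 and.ALU  RAW r2
c6: i10 blt.BR  no-port BR/MEM
c7: i11 st.MEM  tail

ISSUED = 9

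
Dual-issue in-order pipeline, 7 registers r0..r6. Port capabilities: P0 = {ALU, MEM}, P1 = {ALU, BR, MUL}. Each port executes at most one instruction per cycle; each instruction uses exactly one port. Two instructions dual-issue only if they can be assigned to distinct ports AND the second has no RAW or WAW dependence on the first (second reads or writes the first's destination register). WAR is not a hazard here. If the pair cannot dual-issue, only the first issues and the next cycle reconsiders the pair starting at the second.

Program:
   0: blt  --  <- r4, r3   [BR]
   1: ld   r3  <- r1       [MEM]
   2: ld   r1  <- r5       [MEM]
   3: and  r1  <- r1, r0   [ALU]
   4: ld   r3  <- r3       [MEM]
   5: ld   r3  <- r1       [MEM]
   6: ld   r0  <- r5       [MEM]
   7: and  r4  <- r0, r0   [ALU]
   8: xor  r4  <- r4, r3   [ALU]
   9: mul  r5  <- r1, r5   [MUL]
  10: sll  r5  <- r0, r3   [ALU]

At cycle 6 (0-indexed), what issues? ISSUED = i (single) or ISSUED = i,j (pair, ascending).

0. blt.BR ld.MEM @i0+i1  | dual
1. ld.MEM @i2  | RAW+WAW r1
2. and.ALU ld.MEM @i3+i4  | dual
3. ld.MEM @i5  | no-port MEM/MEM
4. ld.MEM @i6  | RAW r0
5. and.ALU @i7  | RAW+WAW r4
6. xor.ALU mul.MUL @i8+i9  | dual
7. sll.ALU @i10  | tail

ISSUED = 8,9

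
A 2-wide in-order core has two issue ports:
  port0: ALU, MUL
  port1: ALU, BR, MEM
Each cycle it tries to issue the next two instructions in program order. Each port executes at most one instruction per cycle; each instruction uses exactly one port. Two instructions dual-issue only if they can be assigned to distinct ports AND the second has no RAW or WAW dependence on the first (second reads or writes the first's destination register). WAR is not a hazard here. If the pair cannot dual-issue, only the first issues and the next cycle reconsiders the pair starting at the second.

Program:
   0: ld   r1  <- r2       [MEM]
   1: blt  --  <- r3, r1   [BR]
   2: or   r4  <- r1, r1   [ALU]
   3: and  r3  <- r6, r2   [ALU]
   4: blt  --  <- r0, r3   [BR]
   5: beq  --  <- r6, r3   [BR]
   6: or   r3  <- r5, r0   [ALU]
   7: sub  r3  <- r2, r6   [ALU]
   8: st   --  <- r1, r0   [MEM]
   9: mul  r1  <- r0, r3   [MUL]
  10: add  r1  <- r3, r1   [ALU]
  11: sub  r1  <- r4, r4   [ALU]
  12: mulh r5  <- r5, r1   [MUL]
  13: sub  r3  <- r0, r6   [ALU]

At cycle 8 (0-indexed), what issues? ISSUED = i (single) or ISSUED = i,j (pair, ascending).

  cy0 -> i0 (ld.MEM) no-port MEM/BR
  cy1 -> i1&i2 (blt.BR+or.ALU) dual
  cy2 -> i3 (and.ALU) RAW r3
  cy3 -> i4 (blt.BR) no-port BR/BR
  cy4 -> i5&i6 (beq.BR+or.ALU) dual
  cy5 -> i7&i8 (sub.ALU+st.MEM) dual
  cy6 -> i9 (mul.MUL) RAW+WAW r1
  cy7 -> i10 (add.ALU) WAW r1
  cy8 -> i11 (sub.ALU) RAW r1
  cy9 -> i12&i13 (mulh.MUL+sub.ALU) dual

ISSUED = 11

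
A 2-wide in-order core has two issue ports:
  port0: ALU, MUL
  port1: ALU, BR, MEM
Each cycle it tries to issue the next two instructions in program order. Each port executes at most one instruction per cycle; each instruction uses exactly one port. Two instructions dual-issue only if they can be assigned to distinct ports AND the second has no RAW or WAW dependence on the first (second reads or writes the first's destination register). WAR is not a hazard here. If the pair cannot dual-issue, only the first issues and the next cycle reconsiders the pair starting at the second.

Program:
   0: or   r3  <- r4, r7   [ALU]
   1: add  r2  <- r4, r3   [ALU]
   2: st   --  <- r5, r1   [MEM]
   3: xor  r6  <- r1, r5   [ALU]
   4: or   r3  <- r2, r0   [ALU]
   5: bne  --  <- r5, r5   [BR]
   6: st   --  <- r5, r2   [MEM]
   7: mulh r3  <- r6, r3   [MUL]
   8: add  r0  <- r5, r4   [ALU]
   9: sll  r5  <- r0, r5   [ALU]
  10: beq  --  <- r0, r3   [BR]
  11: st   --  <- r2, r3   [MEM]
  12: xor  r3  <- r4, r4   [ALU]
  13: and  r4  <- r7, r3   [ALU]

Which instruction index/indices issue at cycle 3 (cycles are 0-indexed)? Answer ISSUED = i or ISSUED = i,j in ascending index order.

ISSUED = 5

#0 head=0: or.ALU i0 RAW r3
#1 head=1: add.ALU st.MEM i1,i2 2-wide
#2 head=3: xor.ALU or.ALU i3,i4 2-wide
#3 head=5: bne.BR i5 no-port BR/MEM
#4 head=6: st.MEM mulh.MUL i6,i7 2-wide
#5 head=8: add.ALU i8 RAW r0
#6 head=9: sll.ALU beq.BR i9,i10 2-wide
#7 head=11: st.MEM xor.ALU i11,i12 2-wide
#8 head=13: and.ALU i13 tail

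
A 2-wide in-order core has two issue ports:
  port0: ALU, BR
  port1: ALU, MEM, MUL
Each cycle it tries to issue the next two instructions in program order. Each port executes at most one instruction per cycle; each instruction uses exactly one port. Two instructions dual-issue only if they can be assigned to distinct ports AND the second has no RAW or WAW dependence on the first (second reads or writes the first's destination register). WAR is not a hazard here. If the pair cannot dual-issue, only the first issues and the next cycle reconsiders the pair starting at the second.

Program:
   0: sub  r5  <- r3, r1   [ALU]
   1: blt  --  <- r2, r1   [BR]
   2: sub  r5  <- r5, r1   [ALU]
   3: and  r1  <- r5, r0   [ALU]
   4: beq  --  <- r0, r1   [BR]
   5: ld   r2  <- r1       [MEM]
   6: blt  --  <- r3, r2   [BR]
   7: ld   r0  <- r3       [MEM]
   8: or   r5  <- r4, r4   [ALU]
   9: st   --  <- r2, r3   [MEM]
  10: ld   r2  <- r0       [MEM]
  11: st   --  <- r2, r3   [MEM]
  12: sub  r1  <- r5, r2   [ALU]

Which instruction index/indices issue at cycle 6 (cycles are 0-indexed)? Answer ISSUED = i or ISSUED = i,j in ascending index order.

t=0 i0&i1:sub/blt ; pair
t=1 i2:sub ; RAW r5
t=2 i3:and ; RAW r1
t=3 i4&i5:beq/ld ; pair
t=4 i6&i7:blt/ld ; pair
t=5 i8&i9:or/st ; pair
t=6 i10:ld ; no-port MEM/MEM
t=7 i11&i12:st/sub ; pair

ISSUED = 10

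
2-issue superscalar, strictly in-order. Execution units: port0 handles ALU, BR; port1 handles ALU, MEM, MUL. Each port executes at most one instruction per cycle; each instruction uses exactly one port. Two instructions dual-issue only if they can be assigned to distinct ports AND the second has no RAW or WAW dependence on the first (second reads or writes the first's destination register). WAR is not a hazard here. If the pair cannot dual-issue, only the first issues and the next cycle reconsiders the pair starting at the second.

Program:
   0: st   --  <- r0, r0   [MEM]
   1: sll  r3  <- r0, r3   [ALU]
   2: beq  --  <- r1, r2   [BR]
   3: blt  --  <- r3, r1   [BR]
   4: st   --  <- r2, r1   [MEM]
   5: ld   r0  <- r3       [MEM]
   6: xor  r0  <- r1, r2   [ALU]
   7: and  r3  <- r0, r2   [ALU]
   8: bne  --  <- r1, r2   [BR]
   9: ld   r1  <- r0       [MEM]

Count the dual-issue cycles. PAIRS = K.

PAIRS = 3

t=0 i0,i1:st+sll ; dual
t=1 i2:beq ; no-port BR/BR
t=2 i3,i4:blt+st ; dual
t=3 i5:ld ; WAW r0
t=4 i6:xor ; RAW r0
t=5 i7,i8:and+bne ; dual
t=6 i9:ld ; tail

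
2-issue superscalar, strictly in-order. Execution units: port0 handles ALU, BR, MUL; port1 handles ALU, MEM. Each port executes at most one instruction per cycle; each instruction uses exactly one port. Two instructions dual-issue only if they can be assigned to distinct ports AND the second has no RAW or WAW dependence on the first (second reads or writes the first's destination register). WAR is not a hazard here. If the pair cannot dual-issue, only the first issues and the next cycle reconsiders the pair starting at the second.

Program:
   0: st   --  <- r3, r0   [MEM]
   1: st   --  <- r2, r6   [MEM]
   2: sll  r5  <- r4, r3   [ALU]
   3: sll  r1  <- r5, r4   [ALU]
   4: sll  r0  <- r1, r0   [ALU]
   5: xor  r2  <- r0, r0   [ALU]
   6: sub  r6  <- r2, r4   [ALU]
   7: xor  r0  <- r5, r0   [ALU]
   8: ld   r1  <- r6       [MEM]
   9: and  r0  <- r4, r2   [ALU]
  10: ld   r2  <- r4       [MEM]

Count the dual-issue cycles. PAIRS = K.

0. st @i0  | no-port MEM/MEM
1. st/sll @i1,i2  | 2-wide
2. sll @i3  | RAW r1
3. sll @i4  | RAW r0
4. xor @i5  | RAW r2
5. sub/xor @i6,i7  | 2-wide
6. ld/and @i8,i9  | 2-wide
7. ld @i10  | tail

PAIRS = 3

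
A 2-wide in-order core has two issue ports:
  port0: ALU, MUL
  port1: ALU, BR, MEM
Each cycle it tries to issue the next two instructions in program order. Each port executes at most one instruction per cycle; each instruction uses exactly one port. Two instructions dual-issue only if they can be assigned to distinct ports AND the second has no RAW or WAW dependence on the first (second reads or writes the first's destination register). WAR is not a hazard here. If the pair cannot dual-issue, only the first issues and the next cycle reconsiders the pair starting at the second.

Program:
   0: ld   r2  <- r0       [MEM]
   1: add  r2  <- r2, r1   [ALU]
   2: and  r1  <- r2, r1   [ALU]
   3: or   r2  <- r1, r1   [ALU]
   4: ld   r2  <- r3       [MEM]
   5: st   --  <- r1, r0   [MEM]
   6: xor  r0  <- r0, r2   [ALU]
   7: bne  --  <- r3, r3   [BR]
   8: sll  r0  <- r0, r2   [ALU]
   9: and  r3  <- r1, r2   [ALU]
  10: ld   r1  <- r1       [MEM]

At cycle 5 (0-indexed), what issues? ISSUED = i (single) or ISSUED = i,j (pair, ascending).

0. ld @i0  | RAW+WAW r2
1. add @i1  | RAW r2
2. and @i2  | RAW r1
3. or @i3  | WAW r2
4. ld @i4  | no-port MEM/MEM
5. st+xor @i5,i6  | pair
6. bne+sll @i7,i8  | pair
7. and+ld @i9,i10  | pair

ISSUED = 5,6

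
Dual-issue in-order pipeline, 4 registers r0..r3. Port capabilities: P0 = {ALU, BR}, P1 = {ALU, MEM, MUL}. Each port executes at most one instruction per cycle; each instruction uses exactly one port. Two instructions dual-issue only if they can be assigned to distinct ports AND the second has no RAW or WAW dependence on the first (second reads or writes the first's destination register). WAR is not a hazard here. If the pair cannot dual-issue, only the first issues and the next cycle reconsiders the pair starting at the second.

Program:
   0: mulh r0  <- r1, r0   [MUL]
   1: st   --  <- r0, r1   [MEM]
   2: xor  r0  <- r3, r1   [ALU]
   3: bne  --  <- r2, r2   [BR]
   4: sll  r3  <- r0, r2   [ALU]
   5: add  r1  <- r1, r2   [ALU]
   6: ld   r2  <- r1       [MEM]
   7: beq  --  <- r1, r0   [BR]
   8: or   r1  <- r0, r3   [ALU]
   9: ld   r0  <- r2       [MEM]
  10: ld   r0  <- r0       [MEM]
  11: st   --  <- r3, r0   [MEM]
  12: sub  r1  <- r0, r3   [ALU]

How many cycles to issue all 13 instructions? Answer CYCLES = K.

0. mulh.MUL @i0  | no-port MUL/MEM
1. st.MEM;xor.ALU @i1&i2  | dual
2. bne.BR;sll.ALU @i3&i4  | dual
3. add.ALU @i5  | RAW r1
4. ld.MEM;beq.BR @i6&i7  | dual
5. or.ALU;ld.MEM @i8&i9  | dual
6. ld.MEM @i10  | no-port MEM/MEM
7. st.MEM;sub.ALU @i11&i12  | dual

CYCLES = 8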